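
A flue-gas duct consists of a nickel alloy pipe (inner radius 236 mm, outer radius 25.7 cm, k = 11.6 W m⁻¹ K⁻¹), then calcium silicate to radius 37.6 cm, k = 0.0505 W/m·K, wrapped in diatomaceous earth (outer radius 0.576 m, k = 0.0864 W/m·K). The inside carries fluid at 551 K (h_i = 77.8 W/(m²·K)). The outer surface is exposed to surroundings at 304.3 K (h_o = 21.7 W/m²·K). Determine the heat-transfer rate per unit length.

Q' = 123 W/m

Treat each layer as a resistance in series:
  R'_conv,in = 1/(2πr h) = 1/(2π·0.236·77.8) = 0.008668 m·K/W
  R'_nickel alloy = ln(0.257/0.236)/(2πk) = 0.08524/(2π·11.6) = 0.001170 m·K/W
  R'_calcium silicate = ln(0.376/0.257)/(2πk) = 0.3805/(2π·0.0505) = 1.199 m·K/W
  R'_diatomaceous earth = ln(0.576/0.376)/(2πk) = 0.4265/(2π·0.0864) = 0.7857 m·K/W
  R'_conv,out = 1/(2πr h) = 1/(2π·0.576·21.7) = 0.01273 m·K/W
ΣR = 0.008668 + 0.001170 + 1.199 + 0.7857 + 0.01273 = 2.007 m·K/W
Q' = ΔT/ΣR = (551 K − 304.3 K)/2.007 = 123 W/m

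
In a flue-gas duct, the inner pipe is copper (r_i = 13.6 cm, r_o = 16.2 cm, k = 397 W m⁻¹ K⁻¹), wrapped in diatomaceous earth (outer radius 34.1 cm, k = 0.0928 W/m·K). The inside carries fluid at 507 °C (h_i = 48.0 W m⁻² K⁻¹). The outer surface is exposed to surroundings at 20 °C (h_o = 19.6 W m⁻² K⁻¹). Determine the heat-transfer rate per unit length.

Q' = 368 W/m

Resistance network (inner→outer):
  R'_conv,in = 1/(2πr h) = 1/(2π·0.136·48.0) = 0.02438 m·K/W
  R'_copper = ln(0.162/0.136)/(2πk) = 0.1749/(2π·397) = 7.013×10^-5 m·K/W
  R'_diatomaceous earth = ln(0.341/0.162)/(2πk) = 0.7443/(2π·0.0928) = 1.276 m·K/W
  R'_conv,out = 1/(2πr h) = 1/(2π·0.341·19.6) = 0.02381 m·K/W
ΣR = 0.02438 + 7.013×10^-5 + 1.276 + 0.02381 = 1.324 m·K/W
Q' = ΔT/ΣR = (507 °C − 20 °C)/1.324 = 368 W/m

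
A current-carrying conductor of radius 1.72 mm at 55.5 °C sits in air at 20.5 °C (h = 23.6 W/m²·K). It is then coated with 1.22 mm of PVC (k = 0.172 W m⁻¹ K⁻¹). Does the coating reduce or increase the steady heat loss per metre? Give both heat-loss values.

Critical radius for a cylinder: r_cr = k/h = 0.00729 m = 0.729 cm.
Outer radius after coating: r₂ = 0.00172 + 0.00122 = 0.00294 m.
Since r₁ < r_cr and r₂ ≤ r_cr, the coating moves toward the maximum at r_cr — heat loss rises.
Bare: R = 1/(2πr₁h) = 3.921 m·K/W; Q = 35/3.921 = 8.93 W/m.
Coated: R = R_cond + R_conv = 2.790 m·K/W; Q = 35/2.790 = 12.5 W/m.

increases: 8.93 → 12.5 W/m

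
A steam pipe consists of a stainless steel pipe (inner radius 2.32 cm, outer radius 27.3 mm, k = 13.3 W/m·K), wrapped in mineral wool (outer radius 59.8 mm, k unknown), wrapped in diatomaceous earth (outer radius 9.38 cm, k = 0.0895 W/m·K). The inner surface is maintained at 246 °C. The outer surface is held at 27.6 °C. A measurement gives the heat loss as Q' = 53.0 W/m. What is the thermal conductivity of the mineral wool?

k = 0.0376 W/m·K

ΣR = ΔT/Q' = |246 − 27.6|/53.0 = 4.121 m·K/W
Known resistances:
  R'_stainless steel = ln(0.0273/0.0232)/(2πk) = 0.1627/(2π·13.3) = 0.001947 m·K/W
  R'_diatomaceous earth = ln(0.0938/0.0598)/(2πk) = 0.4502/(2π·0.0895) = 0.8005 m·K/W
R_mineral wool = ΣR − ΣR_known = 4.121 − 0.8024 = 3.319 m·K/W
ln(r₂/r₁)/(2πk) = 3.319 ⇒ k = 0.7841/(2π·3.319) = 0.0376 W/m·K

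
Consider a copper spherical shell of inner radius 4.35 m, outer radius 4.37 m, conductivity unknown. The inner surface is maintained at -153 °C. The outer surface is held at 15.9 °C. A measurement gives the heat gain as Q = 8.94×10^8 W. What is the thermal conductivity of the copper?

ΣR = ΔT/Q = |-153 − 15.9|/8.94×10^8 = 1.889×10^-7 K/W
(1/r₁−1/r₂)/(4πk) = 1.889×10^-7 ⇒ k = 0.001052/(4π·1.889×10^-7) = 443 W/m·K

k = 443 W/m·K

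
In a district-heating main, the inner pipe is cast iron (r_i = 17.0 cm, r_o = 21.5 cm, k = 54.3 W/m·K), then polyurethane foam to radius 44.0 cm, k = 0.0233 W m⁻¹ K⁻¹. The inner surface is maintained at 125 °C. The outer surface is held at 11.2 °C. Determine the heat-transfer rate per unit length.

Resistance network (inner→outer):
  R'_cast iron = ln(0.215/0.170)/(2πk) = 0.2348/(2π·54.3) = 6.883×10^-4 m·K/W
  R'_polyurethane foam = ln(0.440/0.215)/(2πk) = 0.7161/(2π·0.0233) = 4.892 m·K/W
ΣR = 6.883×10^-4 + 4.892 = 4.893 m·K/W
Q' = ΔT/ΣR = (125 °C − 11.2 °C)/4.893 = 23.3 W/m

Q' = 23.3 W/m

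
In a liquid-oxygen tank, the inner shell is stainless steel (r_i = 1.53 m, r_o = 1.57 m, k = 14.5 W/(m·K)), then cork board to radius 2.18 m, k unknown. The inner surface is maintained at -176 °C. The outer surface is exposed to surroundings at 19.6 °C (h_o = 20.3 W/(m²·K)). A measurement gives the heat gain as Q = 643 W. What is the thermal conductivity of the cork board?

k = 0.0468 W/m·K

ΣR = ΔT/Q = |-176 − 19.6|/643 = 0.3042 K/W
Known resistances:
  R_stainless steel = (1/1.53 − 1/1.57)/(4πk) = 0.01665/(4π·14.5) = 9.139×10^-5 K/W
  R_conv,out = 1/(4πr²h) = 1/(4π·2.18²·20.3) = 8.249×10^-4 K/W
R_cork board = ΣR − ΣR_known = 0.3042 − 9.163×10^-4 = 0.3033 K/W
(1/r₁−1/r₂)/(4πk) = 0.3033 ⇒ k = 0.1782/(4π·0.3033) = 0.0468 W/m·K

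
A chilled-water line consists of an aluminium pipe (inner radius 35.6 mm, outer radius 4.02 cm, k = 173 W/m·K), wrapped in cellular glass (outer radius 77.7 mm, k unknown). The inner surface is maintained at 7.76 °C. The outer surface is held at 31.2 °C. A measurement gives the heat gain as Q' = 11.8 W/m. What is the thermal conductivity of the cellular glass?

k = 0.0528 W/m·K

ΣR = ΔT/Q' = |7.76 − 31.2|/11.8 = 1.986 m·K/W
Known resistances:
  R'_aluminium = ln(0.0402/0.0356)/(2πk) = 0.1215/(2π·173) = 1.118×10^-4 m·K/W
R_cellular glass = ΣR − ΣR_known = 1.986 − 1.118×10^-4 = 1.986 m·K/W
ln(r₂/r₁)/(2πk) = 1.986 ⇒ k = 0.6590/(2π·1.986) = 0.0528 W/m·K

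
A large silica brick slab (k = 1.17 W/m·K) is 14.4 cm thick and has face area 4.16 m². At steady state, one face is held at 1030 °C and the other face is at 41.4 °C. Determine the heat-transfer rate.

Q = 33.4 kW

Q = kA·ΔT/L = 1.17 × 4.16 × |1030 °C − 41.4 °C| / 0.144 = 33400 W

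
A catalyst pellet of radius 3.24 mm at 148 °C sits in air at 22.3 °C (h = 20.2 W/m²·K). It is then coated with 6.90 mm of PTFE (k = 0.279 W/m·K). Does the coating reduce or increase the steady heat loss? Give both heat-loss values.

increases: 0.335 → 1.28 W

Critical radius for a sphere: r_cr = 2k/h = 0.0276 m = 2.76 cm.
Outer radius after coating: r₂ = 0.00324 + 0.00690 = 0.01014 m.
Since r₁ < r_cr and r₂ ≤ r_cr, the coating moves toward the maximum at r_cr — heat loss rises.
Bare: R = 1/(4πr₁²h) = 375.3 K/W; Q = 125.7/375.3 = 0.335 W.
Coated: R = R_cond + R_conv = 98.22 K/W; Q = 125.7/98.22 = 1.28 W.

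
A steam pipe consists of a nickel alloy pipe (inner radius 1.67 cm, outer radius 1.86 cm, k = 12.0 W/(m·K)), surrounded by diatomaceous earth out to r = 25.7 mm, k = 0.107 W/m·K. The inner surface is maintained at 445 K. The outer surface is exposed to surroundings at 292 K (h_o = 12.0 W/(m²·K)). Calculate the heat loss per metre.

Resistance network (inner→outer):
  R'_nickel alloy = ln(0.0186/0.0167)/(2πk) = 0.1078/(2π·12.0) = 0.001429 m·K/W
  R'_diatomaceous earth = ln(0.0257/0.0186)/(2πk) = 0.3233/(2π·0.107) = 0.4809 m·K/W
  R'_conv,out = 1/(2πr h) = 1/(2π·0.0257·12.0) = 0.5161 m·K/W
ΣR = 0.001429 + 0.4809 + 0.5161 = 0.9984 m·K/W
Q' = ΔT/ΣR = (445 K − 292 K)/0.9984 = 153 W/m

Q' = 153 W/m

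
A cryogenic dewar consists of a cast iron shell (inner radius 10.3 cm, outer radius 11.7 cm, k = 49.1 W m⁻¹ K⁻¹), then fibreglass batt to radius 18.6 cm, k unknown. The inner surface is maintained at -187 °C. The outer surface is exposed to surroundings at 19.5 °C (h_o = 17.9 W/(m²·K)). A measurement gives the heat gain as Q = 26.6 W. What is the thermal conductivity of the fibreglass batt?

k = 0.0331 W/m·K

ΣR = ΔT/Q = |-187 − 19.5|/26.6 = 7.763 K/W
Known resistances:
  R_cast iron = (1/0.103 − 1/0.117)/(4πk) = 1.162/(4π·49.1) = 0.001883 K/W
  R_conv,out = 1/(4πr²h) = 1/(4π·0.186²·17.9) = 0.1285 K/W
R_fibreglass batt = ΣR − ΣR_known = 7.763 − 0.1304 = 7.633 K/W
(1/r₁−1/r₂)/(4πk) = 7.633 ⇒ k = 3.171/(4π·7.633) = 0.0331 W/m·K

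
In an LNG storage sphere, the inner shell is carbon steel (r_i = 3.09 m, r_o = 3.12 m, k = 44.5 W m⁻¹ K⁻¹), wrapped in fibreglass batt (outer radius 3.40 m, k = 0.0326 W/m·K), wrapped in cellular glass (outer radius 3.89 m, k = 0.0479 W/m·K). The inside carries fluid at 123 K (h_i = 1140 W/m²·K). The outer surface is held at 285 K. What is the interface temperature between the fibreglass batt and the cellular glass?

Series thermal resistances, inner to outer:
  R_conv,in = 1/(4πr²h) = 1/(4π·3.09²·1140) = 7.311×10^-6 K/W
  R_carbon steel = (1/3.09 − 1/3.12)/(4πk) = 0.003112/(4π·44.5) = 5.565×10^-6 K/W
  R_fibreglass batt = (1/3.12 − 1/3.40)/(4πk) = 0.02640/(4π·0.0326) = 0.06443 K/W
  R_cellular glass = (1/3.40 − 1/3.89)/(4πk) = 0.03705/(4π·0.0479) = 0.06155 K/W
ΣR = 7.311×10^-6 + 5.565×10^-6 + 0.06443 + 0.06155 = 0.1260 K/W
Q = ΔT/ΣR = (123 K − 285 K)/0.1260 = -1286 W
From the inner boundary to the fibreglass batt/cellular glass interface, ΣR_partial = 0.06444 K/W.
T_interface = T_in − Q·ΣR_partial = 123 K − (-1286)(0.06444) = 205.9 K

T = 205.9 K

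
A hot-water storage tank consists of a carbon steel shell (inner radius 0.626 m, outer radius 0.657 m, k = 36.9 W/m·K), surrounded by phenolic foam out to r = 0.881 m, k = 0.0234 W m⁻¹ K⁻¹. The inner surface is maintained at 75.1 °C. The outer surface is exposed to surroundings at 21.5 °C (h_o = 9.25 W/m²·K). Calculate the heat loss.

Q = 40.4 W

Treat each layer as a resistance in series:
  R_carbon steel = (1/0.626 − 1/0.657)/(4πk) = 0.07537/(4π·36.9) = 1.625×10^-4 K/W
  R_phenolic foam = (1/0.657 − 1/0.881)/(4πk) = 0.3870/(4π·0.0234) = 1.316 K/W
  R_conv,out = 1/(4πr²h) = 1/(4π·0.881²·9.25) = 0.01108 K/W
ΣR = 1.625×10^-4 + 1.316 + 0.01108 = 1.327 K/W
Q = ΔT/ΣR = (75.1 °C − 21.5 °C)/1.327 = 40.4 W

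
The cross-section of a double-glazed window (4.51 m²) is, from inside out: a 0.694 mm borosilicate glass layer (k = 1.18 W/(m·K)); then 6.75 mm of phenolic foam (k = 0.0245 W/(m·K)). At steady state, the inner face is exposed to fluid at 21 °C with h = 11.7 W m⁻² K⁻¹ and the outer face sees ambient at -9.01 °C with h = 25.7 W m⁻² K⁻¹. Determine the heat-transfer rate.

Resistance network (inner→outer):
  R_conv,in = 1/(hA) = 1/(11.7·4.51) = 0.01895 K/W
  R_borosilicate glass = L/(kA) = 6.94×10^-4/(1.18·4.51) = 1.304×10^-4 K/W
  R_phenolic foam = L/(kA) = 0.00675/(0.0245·4.51) = 0.06109 K/W
  R_conv,out = 1/(hA) = 1/(25.7·4.51) = 0.008628 K/W
ΣR = 0.01895 + 1.304×10^-4 + 0.06109 + 0.008628 = 0.08880 K/W
Q = ΔT/ΣR = (21 °C − -9.01 °C)/0.08880 = 338 W

Q = 338 W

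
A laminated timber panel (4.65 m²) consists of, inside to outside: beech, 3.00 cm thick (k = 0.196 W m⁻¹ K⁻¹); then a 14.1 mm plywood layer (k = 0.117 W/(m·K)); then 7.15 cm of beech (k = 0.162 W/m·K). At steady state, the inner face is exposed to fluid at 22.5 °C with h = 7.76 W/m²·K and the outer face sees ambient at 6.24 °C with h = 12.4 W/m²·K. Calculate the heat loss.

Resistance network (inner→outer):
  R_conv,in = 1/(hA) = 1/(7.76·4.65) = 0.02771 K/W
  R_beech = L/(kA) = 0.0300/(0.196·4.65) = 0.03292 K/W
  R_plywood = L/(kA) = 0.0141/(0.117·4.65) = 0.02592 K/W
  R_beech = L/(kA) = 0.0715/(0.162·4.65) = 0.09492 K/W
  R_conv,out = 1/(hA) = 1/(12.4·4.65) = 0.01734 K/W
ΣR = 0.02771 + 0.03292 + 0.02592 + 0.09492 + 0.01734 = 0.1988 K/W
Q = ΔT/ΣR = (22.5 °C − 6.24 °C)/0.1988 = 81.8 W

Q = 81.8 W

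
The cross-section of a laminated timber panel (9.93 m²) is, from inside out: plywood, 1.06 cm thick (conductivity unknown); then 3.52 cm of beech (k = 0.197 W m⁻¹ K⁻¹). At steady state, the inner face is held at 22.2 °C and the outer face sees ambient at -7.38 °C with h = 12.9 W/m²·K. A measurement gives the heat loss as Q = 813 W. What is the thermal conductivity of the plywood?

k = 0.101 W/m·K

ΣR = ΔT/Q = |22.2 − -7.38|/813 = 0.03638 K/W
Known resistances:
  R_beech = L/(kA) = 0.0352/(0.197·9.93) = 0.01799 K/W
  R_conv,out = 1/(hA) = 1/(12.9·9.93) = 0.007807 K/W
R_plywood = ΣR − ΣR_known = 0.03638 − 0.02580 = 0.01058 K/W
L/(kA) = 0.01058 ⇒ k = 0.0106/(0.01058·9.93) = 0.101 W/m·K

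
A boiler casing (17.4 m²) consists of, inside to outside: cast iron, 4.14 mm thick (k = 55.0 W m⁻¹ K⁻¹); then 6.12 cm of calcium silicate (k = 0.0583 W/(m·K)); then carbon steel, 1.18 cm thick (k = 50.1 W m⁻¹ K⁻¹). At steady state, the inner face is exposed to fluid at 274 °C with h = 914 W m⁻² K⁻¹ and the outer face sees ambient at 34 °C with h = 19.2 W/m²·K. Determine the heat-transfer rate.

Resistance network (inner→outer):
  R_conv,in = 1/(hA) = 1/(914·17.4) = 6.288×10^-5 K/W
  R_cast iron = L/(kA) = 0.00414/(55.0·17.4) = 4.326×10^-6 K/W
  R_calcium silicate = L/(kA) = 0.0612/(0.0583·17.4) = 0.06033 K/W
  R_carbon steel = L/(kA) = 0.0118/(50.1·17.4) = 1.354×10^-5 K/W
  R_conv,out = 1/(hA) = 1/(19.2·17.4) = 0.002993 K/W
ΣR = 6.288×10^-5 + 4.326×10^-6 + 0.06033 + 1.354×10^-5 + 0.002993 = 0.06340 K/W
Q = ΔT/ΣR = (274 °C − 34 °C)/0.06340 = 3790 W

Q = 3.79 kW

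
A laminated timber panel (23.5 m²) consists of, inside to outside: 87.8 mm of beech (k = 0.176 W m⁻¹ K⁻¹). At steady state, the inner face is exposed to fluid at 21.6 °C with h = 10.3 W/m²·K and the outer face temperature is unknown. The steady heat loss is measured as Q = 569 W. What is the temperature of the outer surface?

Sum the resistances:
  R_conv,in = 1/(hA) = 1/(10.3·23.5) = 0.004131 K/W
  R_beech = L/(kA) = 0.0878/(0.176·23.5) = 0.02123 K/W
ΣR = 0.02536 K/W
ΔT = Q·ΣR = 569 × 0.02536 = 14.43 K
Heat flows outward, so T_out = T_in − ΔT = 21.6 − 14.43 = 7.17 °C

T_out = 7.17 °C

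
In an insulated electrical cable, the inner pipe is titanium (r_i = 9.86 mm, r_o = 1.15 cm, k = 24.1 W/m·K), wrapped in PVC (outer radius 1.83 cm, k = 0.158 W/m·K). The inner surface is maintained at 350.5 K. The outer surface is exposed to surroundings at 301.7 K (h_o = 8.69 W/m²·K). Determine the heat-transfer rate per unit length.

Q' = 33.2 W/m

Resistance network (inner→outer):
  R'_titanium = ln(0.0115/0.00986)/(2πk) = 0.1539/(2π·24.1) = 0.001016 m·K/W
  R'_PVC = ln(0.0183/0.0115)/(2πk) = 0.4646/(2π·0.158) = 0.4679 m·K/W
  R'_conv,out = 1/(2πr h) = 1/(2π·0.0183·8.69) = 1.001 m·K/W
ΣR = 0.001016 + 0.4679 + 1.001 = 1.470 m·K/W
Q' = ΔT/ΣR = (350.5 K − 301.7 K)/1.470 = 33.2 W/m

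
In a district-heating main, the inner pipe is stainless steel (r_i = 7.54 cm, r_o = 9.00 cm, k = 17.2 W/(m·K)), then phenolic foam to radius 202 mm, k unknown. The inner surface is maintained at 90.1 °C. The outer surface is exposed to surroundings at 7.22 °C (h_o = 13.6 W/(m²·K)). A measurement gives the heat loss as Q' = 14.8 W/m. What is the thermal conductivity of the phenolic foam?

k = 0.0232 W/m·K

ΣR = ΔT/Q' = |90.1 − 7.22|/14.8 = 5.600 m·K/W
Known resistances:
  R'_stainless steel = ln(0.0900/0.0754)/(2πk) = 0.1770/(2π·17.2) = 0.001638 m·K/W
  R'_conv,out = 1/(2πr h) = 1/(2π·0.202·13.6) = 0.05793 m·K/W
R_phenolic foam = ΣR − ΣR_known = 5.600 − 0.05957 = 5.540 m·K/W
ln(r₂/r₁)/(2πk) = 5.540 ⇒ k = 0.8085/(2π·5.540) = 0.0232 W/m·K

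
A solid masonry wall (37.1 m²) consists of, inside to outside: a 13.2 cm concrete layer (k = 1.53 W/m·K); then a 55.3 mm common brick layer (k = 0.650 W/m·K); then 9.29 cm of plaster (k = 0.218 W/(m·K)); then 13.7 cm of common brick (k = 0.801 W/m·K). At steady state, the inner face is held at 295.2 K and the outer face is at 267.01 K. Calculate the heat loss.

Resistance network (inner→outer):
  R_concrete = L/(kA) = 0.132/(1.53·37.1) = 0.002325 K/W
  R_common brick = L/(kA) = 0.0553/(0.650·37.1) = 0.002293 K/W
  R_plaster = L/(kA) = 0.0929/(0.218·37.1) = 0.01149 K/W
  R_common brick = L/(kA) = 0.137/(0.801·37.1) = 0.004610 K/W
ΣR = 0.002325 + 0.002293 + 0.01149 + 0.004610 = 0.02072 K/W
Q = ΔT/ΣR = (295.2 K − 267.01 K)/0.02072 = 1360 W

Q = 1360 W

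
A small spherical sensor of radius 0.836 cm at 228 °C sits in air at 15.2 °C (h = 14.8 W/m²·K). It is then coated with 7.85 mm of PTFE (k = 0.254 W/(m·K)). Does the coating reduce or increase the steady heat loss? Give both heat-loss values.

Critical radius for a sphere: r_cr = 2k/h = 0.0343 m = 3.43 cm.
Outer radius after coating: r₂ = 0.00836 + 0.00785 = 0.01621 m.
Since r₁ < r_cr and r₂ ≤ r_cr, the coating moves toward the maximum at r_cr — heat loss rises.
Bare: R = 1/(4πr₁²h) = 76.93 K/W; Q = 212.8/76.93 = 2.77 W.
Coated: R = R_cond + R_conv = 38.61 K/W; Q = 212.8/38.61 = 5.51 W.

increases: 2.77 → 5.51 W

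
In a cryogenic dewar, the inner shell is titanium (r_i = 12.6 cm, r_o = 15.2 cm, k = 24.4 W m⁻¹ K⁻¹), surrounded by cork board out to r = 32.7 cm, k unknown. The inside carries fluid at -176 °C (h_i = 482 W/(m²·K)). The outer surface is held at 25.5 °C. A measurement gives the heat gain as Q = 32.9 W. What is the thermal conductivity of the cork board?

k = 0.0459 W/m·K

ΣR = ΔT/Q = |-176 − 25.5|/32.9 = 6.125 K/W
Known resistances:
  R_conv,in = 1/(4πr²h) = 1/(4π·0.126²·482) = 0.01040 K/W
  R_titanium = (1/0.126 − 1/0.152)/(4πk) = 1.358/(4π·24.4) = 0.004428 K/W
R_cork board = ΣR − ΣR_known = 6.125 − 0.01483 = 6.110 K/W
(1/r₁−1/r₂)/(4πk) = 6.110 ⇒ k = 3.521/(4π·6.110) = 0.0459 W/m·K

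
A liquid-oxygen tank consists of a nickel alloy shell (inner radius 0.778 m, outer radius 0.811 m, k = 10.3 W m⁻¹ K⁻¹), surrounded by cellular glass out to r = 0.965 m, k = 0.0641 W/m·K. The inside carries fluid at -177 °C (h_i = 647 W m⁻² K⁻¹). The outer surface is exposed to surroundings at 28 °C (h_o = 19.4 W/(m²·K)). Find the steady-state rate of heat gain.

Q = 822 W

Resistance network (inner→outer):
  R_conv,in = 1/(4πr²h) = 1/(4π·0.778²·647) = 2.032×10^-4 K/W
  R_nickel alloy = (1/0.778 − 1/0.811)/(4πk) = 0.05230/(4π·10.3) = 4.041×10^-4 K/W
  R_cellular glass = (1/0.811 − 1/0.965)/(4πk) = 0.1968/(4π·0.0641) = 0.2443 K/W
  R_conv,out = 1/(4πr²h) = 1/(4π·0.965²·19.4) = 0.004405 K/W
ΣR = 2.032×10^-4 + 4.041×10^-4 + 0.2443 + 0.004405 = 0.2493 K/W
Q = ΔT/ΣR = (-177 °C − 28 °C)/0.2493 = -822 W
(Negative Q ⇒ heat flows inward; heat gain = 822 W.)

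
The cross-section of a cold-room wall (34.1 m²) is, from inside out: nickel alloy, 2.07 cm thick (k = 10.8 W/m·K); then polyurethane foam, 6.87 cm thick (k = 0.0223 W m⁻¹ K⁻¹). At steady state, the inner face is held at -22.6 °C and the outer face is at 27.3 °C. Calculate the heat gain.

Q = 552 W

Resistance network (inner→outer):
  R_nickel alloy = L/(kA) = 0.0207/(10.8·34.1) = 5.621×10^-5 K/W
  R_polyurethane foam = L/(kA) = 0.0687/(0.0223·34.1) = 0.09034 K/W
ΣR = 5.621×10^-5 + 0.09034 = 0.09040 K/W
Q = ΔT/ΣR = (-22.6 °C − 27.3 °C)/0.09040 = -552 W
(Negative Q ⇒ heat flows inward; heat gain = 552 W.)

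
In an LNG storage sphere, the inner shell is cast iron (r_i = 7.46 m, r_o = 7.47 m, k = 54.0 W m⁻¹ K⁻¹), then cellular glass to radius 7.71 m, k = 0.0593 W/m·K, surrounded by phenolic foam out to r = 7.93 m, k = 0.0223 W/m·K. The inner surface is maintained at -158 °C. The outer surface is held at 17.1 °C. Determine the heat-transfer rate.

Q = 9500 W

Series thermal resistances, inner to outer:
  R_cast iron = (1/7.46 − 1/7.47)/(4πk) = 1.794×10^-4/(4π·54.0) = 2.644×10^-7 K/W
  R_cellular glass = (1/7.47 − 1/7.71)/(4πk) = 0.004167/(4π·0.0593) = 0.005592 K/W
  R_phenolic foam = (1/7.71 − 1/7.93)/(4πk) = 0.003598/(4π·0.0223) = 0.01284 K/W
ΣR = 2.644×10^-7 + 0.005592 + 0.01284 = 0.01843 K/W
Q = ΔT/ΣR = (-158 °C − 17.1 °C)/0.01843 = -9500 W
(Negative Q ⇒ heat flows inward; heat gain = 9500 W.)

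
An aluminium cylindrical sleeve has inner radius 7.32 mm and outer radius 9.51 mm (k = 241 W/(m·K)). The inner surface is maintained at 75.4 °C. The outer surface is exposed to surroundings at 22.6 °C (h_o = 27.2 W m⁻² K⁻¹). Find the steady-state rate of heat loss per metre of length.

Q' = 85.8 W/m

Resistance network (inner→outer):
  R'_aluminium = ln(0.00951/0.00732)/(2πk) = 0.2617/(2π·241) = 1.728×10^-4 m·K/W
  R'_conv,out = 1/(2πr h) = 1/(2π·0.00951·27.2) = 0.6153 m·K/W
ΣR = 1.728×10^-4 + 0.6153 = 0.6155 m·K/W
Q' = ΔT/ΣR = (75.4 °C − 22.6 °C)/0.6155 = 85.8 W/m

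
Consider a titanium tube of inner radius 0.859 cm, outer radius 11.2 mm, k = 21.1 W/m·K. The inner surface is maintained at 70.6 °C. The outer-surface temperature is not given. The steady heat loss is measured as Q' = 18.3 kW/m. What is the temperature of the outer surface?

Sum the resistances:
  R'_titanium = ln(0.0112/0.00859)/(2πk) = 0.2653/(2π·21.1) = 0.002001 m·K/W
ΣR = 0.002001 m·K/W
ΔT = Q'·ΣR = 18300 × 0.002001 = 36.62 K
Heat flows outward, so T_out = T_in − ΔT = 70.6 − 36.62 = 34.0 °C

T_out = 34.0 °C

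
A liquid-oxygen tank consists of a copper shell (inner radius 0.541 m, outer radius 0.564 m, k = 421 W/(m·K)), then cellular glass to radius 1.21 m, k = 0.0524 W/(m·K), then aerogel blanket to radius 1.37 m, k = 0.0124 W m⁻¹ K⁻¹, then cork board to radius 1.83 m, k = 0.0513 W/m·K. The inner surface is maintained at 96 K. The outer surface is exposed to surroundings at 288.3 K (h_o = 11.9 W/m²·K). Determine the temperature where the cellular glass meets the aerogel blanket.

Treat each layer as a resistance in series:
  R_copper = (1/0.541 − 1/0.564)/(4πk) = 0.07538/(4π·421) = 1.425×10^-5 K/W
  R_cellular glass = (1/0.564 − 1/1.21)/(4πk) = 0.9466/(4π·0.0524) = 1.438 K/W
  R_aerogel blanket = (1/1.21 − 1/1.37)/(4πk) = 0.09652/(4π·0.0124) = 0.6194 K/W
  R_cork board = (1/1.37 − 1/1.83)/(4πk) = 0.1835/(4π·0.0513) = 0.2846 K/W
  R_conv,out = 1/(4πr²h) = 1/(4π·1.83²·11.9) = 0.001997 K/W
ΣR = 1.425×10^-5 + 1.438 + 0.6194 + 0.2846 + 0.001997 = 2.344 K/W
Q = ΔT/ΣR = (96 K − 288.3 K)/2.344 = -82.04 W
From the inner boundary to the cellular glass/aerogel blanket interface, ΣR_partial = 1.438 K/W.
T_interface = T_in − Q·ΣR_partial = 96 K − (-82.04)(1.438) = 214.0 K

T = 214.0 K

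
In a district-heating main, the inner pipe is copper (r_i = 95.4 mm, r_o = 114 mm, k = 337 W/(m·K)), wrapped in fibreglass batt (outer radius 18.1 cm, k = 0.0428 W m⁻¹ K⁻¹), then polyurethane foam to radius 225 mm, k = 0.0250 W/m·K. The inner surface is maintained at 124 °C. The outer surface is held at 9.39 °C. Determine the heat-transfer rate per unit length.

Q' = 36.9 W/m

Treat each layer as a resistance in series:
  R'_copper = ln(0.114/0.0954)/(2πk) = 0.1781/(2π·337) = 8.412×10^-5 m·K/W
  R'_fibreglass batt = ln(0.181/0.114)/(2πk) = 0.4623/(2π·0.0428) = 1.719 m·K/W
  R'_polyurethane foam = ln(0.225/0.181)/(2πk) = 0.2176/(2π·0.0250) = 1.385 m·K/W
ΣR = 8.412×10^-5 + 1.719 + 1.385 = 3.104 m·K/W
Q' = ΔT/ΣR = (124 °C − 9.39 °C)/3.104 = 36.9 W/m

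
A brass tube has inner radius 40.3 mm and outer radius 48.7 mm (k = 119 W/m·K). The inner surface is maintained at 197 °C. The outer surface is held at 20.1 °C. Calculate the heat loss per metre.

Q' = 699 kW/m

Q' = 2πk·ΔT/ln(r₂/r₁) = 2π × 119 × 176.9 / ln(0.0487/0.0403) = 6.99×10^5 W/m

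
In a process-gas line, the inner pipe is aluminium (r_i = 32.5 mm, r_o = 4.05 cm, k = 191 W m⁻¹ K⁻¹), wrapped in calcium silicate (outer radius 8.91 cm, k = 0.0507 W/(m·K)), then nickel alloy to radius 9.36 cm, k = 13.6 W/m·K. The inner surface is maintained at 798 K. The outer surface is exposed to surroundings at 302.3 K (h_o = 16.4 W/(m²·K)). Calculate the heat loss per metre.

Q' = 192 W/m

Treat each layer as a resistance in series:
  R'_aluminium = ln(0.0405/0.0325)/(2πk) = 0.2201/(2π·191) = 1.834×10^-4 m·K/W
  R'_calcium silicate = ln(0.0891/0.0405)/(2πk) = 0.7885/(2π·0.0507) = 2.475 m·K/W
  R'_nickel alloy = ln(0.0936/0.0891)/(2πk) = 0.04927/(2π·13.6) = 5.766×10^-4 m·K/W
  R'_conv,out = 1/(2πr h) = 1/(2π·0.0936·16.4) = 0.1037 m·K/W
ΣR = 1.834×10^-4 + 2.475 + 5.766×10^-4 + 0.1037 = 2.579 m·K/W
Q' = ΔT/ΣR = (798 K − 302.3 K)/2.579 = 192 W/m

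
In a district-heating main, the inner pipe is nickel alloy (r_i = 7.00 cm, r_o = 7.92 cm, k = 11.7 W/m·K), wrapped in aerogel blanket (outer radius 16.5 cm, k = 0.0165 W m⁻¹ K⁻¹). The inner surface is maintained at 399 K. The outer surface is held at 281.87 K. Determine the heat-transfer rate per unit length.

Q' = 16.5 W/m

Resistance network (inner→outer):
  R'_nickel alloy = ln(0.0792/0.0700)/(2πk) = 0.1235/(2π·11.7) = 0.001680 m·K/W
  R'_aerogel blanket = ln(0.165/0.0792)/(2πk) = 0.7340/(2π·0.0165) = 7.080 m·K/W
ΣR = 0.001680 + 7.080 = 7.082 m·K/W
Q' = ΔT/ΣR = (399 K − 281.87 K)/7.082 = 16.5 W/m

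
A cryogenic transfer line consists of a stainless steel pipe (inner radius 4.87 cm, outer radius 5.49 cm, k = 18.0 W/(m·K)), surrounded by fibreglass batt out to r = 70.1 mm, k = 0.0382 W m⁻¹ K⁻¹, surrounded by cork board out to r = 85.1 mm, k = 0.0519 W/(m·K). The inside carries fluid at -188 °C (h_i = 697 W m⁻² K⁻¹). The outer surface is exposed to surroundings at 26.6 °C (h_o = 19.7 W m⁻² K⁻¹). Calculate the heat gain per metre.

Q' = 125 W/m

Series thermal resistances, inner to outer:
  R'_conv,in = 1/(2πr h) = 1/(2π·0.0487·697) = 0.004689 m·K/W
  R'_stainless steel = ln(0.0549/0.0487)/(2πk) = 0.1198/(2π·18.0) = 0.001060 m·K/W
  R'_fibreglass batt = ln(0.0701/0.0549)/(2πk) = 0.2444/(2π·0.0382) = 1.018 m·K/W
  R'_cork board = ln(0.0851/0.0701)/(2πk) = 0.1939/(2π·0.0519) = 0.5946 m·K/W
  R'_conv,out = 1/(2πr h) = 1/(2π·0.0851·19.7) = 0.09493 m·K/W
ΣR = 0.004689 + 0.001060 + 1.018 + 0.5946 + 0.09493 = 1.713 m·K/W
Q' = ΔT/ΣR = (-188 °C − 26.6 °C)/1.713 = -125 W/m
(Negative Q' ⇒ heat flows inward; heat gain = 125 W/m.)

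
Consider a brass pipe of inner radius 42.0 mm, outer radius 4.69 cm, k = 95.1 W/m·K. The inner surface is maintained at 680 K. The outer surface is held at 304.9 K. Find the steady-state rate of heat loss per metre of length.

Q' = 2030 kW/m

Q' = 2πk·ΔT/ln(r₂/r₁) = 2π × 95.1 × 375.1 / ln(0.0469/0.0420) = 2.03×10^6 W/m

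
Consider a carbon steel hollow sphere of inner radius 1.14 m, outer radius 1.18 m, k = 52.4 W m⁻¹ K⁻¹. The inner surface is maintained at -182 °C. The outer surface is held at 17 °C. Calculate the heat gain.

Q = 4.41×10^6 W

Q = 4πk·ΔT/(1/r₁ − 1/r₂) = 4π × 52.4 × 199 / (1/1.14 − 1/1.18) = 4.41×10^6 W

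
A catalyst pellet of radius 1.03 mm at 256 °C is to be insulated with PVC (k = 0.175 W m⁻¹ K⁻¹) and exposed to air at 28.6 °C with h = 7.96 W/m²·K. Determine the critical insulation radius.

For a sphere, r_cr = 2k_ins/h = 2·0.175/7.96 = 0.0440 m = 4.40 cm

r_cr = 4.40 cm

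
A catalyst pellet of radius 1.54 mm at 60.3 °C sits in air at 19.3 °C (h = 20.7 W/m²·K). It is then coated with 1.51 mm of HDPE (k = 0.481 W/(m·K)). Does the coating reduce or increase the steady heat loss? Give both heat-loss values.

Critical radius for a sphere: r_cr = 2k/h = 0.0465 m = 4.65 cm.
Outer radius after coating: r₂ = 0.00154 + 0.00151 = 0.00305 m.
Since r₁ < r_cr and r₂ ≤ r_cr, the coating moves toward the maximum at r_cr — heat loss rises.
Bare: R = 1/(4πr₁²h) = 1621 K/W; Q = 41/1621 = 0.0253 W.
Coated: R = R_cond + R_conv = 466.4 K/W; Q = 41/466.4 = 0.0879 W.

increases: 0.0253 → 0.0879 W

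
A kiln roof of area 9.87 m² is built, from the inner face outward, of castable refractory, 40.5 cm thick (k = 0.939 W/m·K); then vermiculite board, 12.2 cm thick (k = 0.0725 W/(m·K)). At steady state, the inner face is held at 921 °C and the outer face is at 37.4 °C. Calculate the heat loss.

Treat each layer as a resistance in series:
  R_castable refractory = L/(kA) = 0.405/(0.939·9.87) = 0.04370 K/W
  R_vermiculite board = L/(kA) = 0.122/(0.0725·9.87) = 0.1705 K/W
ΣR = 0.04370 + 0.1705 = 0.2142 K/W
Q = ΔT/ΣR = (921 °C − 37.4 °C)/0.2142 = 4130 W

Q = 4.13 kW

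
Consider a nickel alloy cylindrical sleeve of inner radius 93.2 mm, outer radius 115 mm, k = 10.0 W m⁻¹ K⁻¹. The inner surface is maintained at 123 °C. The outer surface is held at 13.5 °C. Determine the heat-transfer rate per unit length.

Q' = 32.7 kW/m

Q' = 2πk·ΔT/ln(r₂/r₁) = 2π × 10.0 × 109.5 / ln(0.115/0.0932) = 32700 W/m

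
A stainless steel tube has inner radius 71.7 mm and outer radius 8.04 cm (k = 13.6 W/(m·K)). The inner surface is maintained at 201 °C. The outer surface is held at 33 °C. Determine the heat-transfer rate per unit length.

Q' = 125 kW/m

Q' = 2πk·ΔT/ln(r₂/r₁) = 2π × 13.6 × 168 / ln(0.0804/0.0717) = 1.25×10^5 W/m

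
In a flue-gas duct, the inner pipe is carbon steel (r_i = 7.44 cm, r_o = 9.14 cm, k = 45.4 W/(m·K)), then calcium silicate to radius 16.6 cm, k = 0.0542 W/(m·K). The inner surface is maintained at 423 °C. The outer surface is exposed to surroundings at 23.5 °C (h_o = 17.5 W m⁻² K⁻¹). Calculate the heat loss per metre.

Q' = 221 W/m

Series thermal resistances, inner to outer:
  R'_carbon steel = ln(0.0914/0.0744)/(2πk) = 0.2058/(2π·45.4) = 7.214×10^-4 m·K/W
  R'_calcium silicate = ln(0.166/0.0914)/(2πk) = 0.5967/(2π·0.0542) = 1.752 m·K/W
  R'_conv,out = 1/(2πr h) = 1/(2π·0.166·17.5) = 0.05479 m·K/W
ΣR = 7.214×10^-4 + 1.752 + 0.05479 = 1.808 m·K/W
Q' = ΔT/ΣR = (423 °C − 23.5 °C)/1.808 = 221 W/m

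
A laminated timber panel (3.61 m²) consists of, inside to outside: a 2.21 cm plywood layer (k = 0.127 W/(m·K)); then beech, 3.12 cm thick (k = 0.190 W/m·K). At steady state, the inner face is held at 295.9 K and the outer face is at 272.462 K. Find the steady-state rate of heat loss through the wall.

Q = 250 W

Resistance network (inner→outer):
  R_plywood = L/(kA) = 0.0221/(0.127·3.61) = 0.04820 K/W
  R_beech = L/(kA) = 0.0312/(0.190·3.61) = 0.04549 K/W
ΣR = 0.04820 + 0.04549 = 0.09369 K/W
Q = ΔT/ΣR = (295.9 K − 272.462 K)/0.09369 = 250 W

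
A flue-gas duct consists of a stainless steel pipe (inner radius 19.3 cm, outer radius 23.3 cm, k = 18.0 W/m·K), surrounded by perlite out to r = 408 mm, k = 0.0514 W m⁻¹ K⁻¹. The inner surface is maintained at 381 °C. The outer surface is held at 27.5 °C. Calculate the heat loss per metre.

Q' = 204 W/m

Treat each layer as a resistance in series:
  R'_stainless steel = ln(0.233/0.193)/(2πk) = 0.1883/(2π·18.0) = 0.001665 m·K/W
  R'_perlite = ln(0.408/0.233)/(2πk) = 0.5602/(2π·0.0514) = 1.735 m·K/W
ΣR = 0.001665 + 1.735 = 1.737 m·K/W
Q' = ΔT/ΣR = (381 °C − 27.5 °C)/1.737 = 204 W/m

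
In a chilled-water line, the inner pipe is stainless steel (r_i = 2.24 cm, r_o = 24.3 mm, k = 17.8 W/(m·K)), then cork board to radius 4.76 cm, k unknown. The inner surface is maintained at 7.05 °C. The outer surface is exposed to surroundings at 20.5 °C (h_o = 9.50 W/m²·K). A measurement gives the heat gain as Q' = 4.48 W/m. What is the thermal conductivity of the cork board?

ΣR = ΔT/Q' = |7.05 − 20.5|/4.48 = 3.002 m·K/W
Known resistances:
  R'_stainless steel = ln(0.0243/0.0224)/(2πk) = 0.08142/(2π·17.8) = 7.280×10^-4 m·K/W
  R'_conv,out = 1/(2πr h) = 1/(2π·0.0476·9.50) = 0.3520 m·K/W
R_cork board = ΣR − ΣR_known = 3.002 − 0.3527 = 2.649 m·K/W
ln(r₂/r₁)/(2πk) = 2.649 ⇒ k = 0.6724/(2π·2.649) = 0.0404 W/m·K

k = 0.0404 W/m·K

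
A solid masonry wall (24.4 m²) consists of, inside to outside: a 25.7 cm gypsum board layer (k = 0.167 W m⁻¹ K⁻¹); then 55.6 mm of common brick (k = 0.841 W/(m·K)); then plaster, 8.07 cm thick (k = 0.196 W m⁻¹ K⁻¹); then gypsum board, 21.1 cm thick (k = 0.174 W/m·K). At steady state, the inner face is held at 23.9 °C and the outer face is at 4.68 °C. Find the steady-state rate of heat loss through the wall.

Treat each layer as a resistance in series:
  R_gypsum board = L/(kA) = 0.257/(0.167·24.4) = 0.06307 K/W
  R_common brick = L/(kA) = 0.0556/(0.841·24.4) = 0.002709 K/W
  R_plaster = L/(kA) = 0.0807/(0.196·24.4) = 0.01687 K/W
  R_gypsum board = L/(kA) = 0.211/(0.174·24.4) = 0.04970 K/W
ΣR = 0.06307 + 0.002709 + 0.01687 + 0.04970 = 0.1323 K/W
Q = ΔT/ΣR = (23.9 °C − 4.68 °C)/0.1323 = 145 W

Q = 145 W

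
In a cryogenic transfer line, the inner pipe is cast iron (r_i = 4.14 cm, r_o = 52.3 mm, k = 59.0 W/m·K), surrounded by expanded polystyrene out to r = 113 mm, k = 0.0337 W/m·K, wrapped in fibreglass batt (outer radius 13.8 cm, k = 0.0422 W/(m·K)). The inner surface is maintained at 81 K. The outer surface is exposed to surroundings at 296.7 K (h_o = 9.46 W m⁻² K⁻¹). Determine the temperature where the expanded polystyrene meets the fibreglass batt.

Series thermal resistances, inner to outer:
  R'_cast iron = ln(0.0523/0.0414)/(2πk) = 0.2337/(2π·59.0) = 6.305×10^-4 m·K/W
  R'_expanded polystyrene = ln(0.113/0.0523)/(2πk) = 0.7704/(2π·0.0337) = 3.638 m·K/W
  R'_fibreglass batt = ln(0.138/0.113)/(2πk) = 0.1999/(2π·0.0422) = 0.7538 m·K/W
  R'_conv,out = 1/(2πr h) = 1/(2π·0.138·9.46) = 0.1219 m·K/W
ΣR = 6.305×10^-4 + 3.638 + 0.7538 + 0.1219 = 4.514 m·K/W
Q' = ΔT/ΣR = (81 K − 296.7 K)/4.514 = -47.78 W/m
From the inner boundary to the expanded polystyrene/fibreglass batt interface, ΣR_partial = 3.639 m·K/W.
T_interface = T_in − Q'·ΣR_partial = 81 K − (-47.78)(3.639) = 254.9 K

T = 254.9 K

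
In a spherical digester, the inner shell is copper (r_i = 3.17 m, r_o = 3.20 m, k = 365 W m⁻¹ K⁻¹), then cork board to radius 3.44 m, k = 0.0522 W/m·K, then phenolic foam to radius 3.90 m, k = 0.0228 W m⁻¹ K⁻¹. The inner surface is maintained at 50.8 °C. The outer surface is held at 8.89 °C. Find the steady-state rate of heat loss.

Resistance network (inner→outer):
  R_copper = (1/3.17 − 1/3.20)/(4πk) = 0.002957/(4π·365) = 6.448×10^-7 K/W
  R_cork board = (1/3.20 − 1/3.44)/(4πk) = 0.02180/(4π·0.0522) = 0.03324 K/W
  R_phenolic foam = (1/3.44 − 1/3.90)/(4πk) = 0.03429/(4π·0.0228) = 0.1197 K/W
ΣR = 6.448×10^-7 + 0.03324 + 0.1197 = 0.1529 K/W
Q = ΔT/ΣR = (50.8 °C − 8.89 °C)/0.1529 = 274 W

Q = 274 W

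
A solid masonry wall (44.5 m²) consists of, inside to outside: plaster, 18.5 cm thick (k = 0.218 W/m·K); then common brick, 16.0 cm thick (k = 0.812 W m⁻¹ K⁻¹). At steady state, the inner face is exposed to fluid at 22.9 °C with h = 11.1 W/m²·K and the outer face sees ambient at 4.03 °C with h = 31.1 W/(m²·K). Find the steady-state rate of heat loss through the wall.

Resistance network (inner→outer):
  R_conv,in = 1/(hA) = 1/(11.1·44.5) = 0.002024 K/W
  R_plaster = L/(kA) = 0.185/(0.218·44.5) = 0.01907 K/W
  R_common brick = L/(kA) = 0.160/(0.812·44.5) = 0.004428 K/W
  R_conv,out = 1/(hA) = 1/(31.1·44.5) = 7.226×10^-4 K/W
ΣR = 0.002024 + 0.01907 + 0.004428 + 7.226×10^-4 = 0.02624 K/W
Q = ΔT/ΣR = (22.9 °C − 4.03 °C)/0.02624 = 719 W

Q = 719 W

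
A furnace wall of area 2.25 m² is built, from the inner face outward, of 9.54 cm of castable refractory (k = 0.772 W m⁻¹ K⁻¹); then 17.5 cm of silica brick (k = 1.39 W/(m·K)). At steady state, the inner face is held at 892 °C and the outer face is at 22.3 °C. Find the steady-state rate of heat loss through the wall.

Q = 7.84 kW

Resistance network (inner→outer):
  R_castable refractory = L/(kA) = 0.0954/(0.772·2.25) = 0.05492 K/W
  R_silica brick = L/(kA) = 0.175/(1.39·2.25) = 0.05596 K/W
ΣR = 0.05492 + 0.05596 = 0.1109 K/W
Q = ΔT/ΣR = (892 °C − 22.3 °C)/0.1109 = 7840 W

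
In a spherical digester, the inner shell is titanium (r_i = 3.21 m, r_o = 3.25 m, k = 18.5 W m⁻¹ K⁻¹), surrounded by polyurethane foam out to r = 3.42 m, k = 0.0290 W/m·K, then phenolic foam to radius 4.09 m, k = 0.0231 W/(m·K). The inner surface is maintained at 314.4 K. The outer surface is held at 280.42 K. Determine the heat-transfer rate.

Resistance network (inner→outer):
  R_titanium = (1/3.21 − 1/3.25)/(4πk) = 0.003834/(4π·18.5) = 1.649×10^-5 K/W
  R_polyurethane foam = (1/3.25 − 1/3.42)/(4πk) = 0.01529/(4π·0.0290) = 0.04197 K/W
  R_phenolic foam = (1/3.42 − 1/4.09)/(4πk) = 0.04790/(4π·0.0231) = 0.1650 K/W
ΣR = 1.649×10^-5 + 0.04197 + 0.1650 = 0.2070 K/W
Q = ΔT/ΣR = (314.4 K − 280.42 K)/0.2070 = 164 W

Q = 164 W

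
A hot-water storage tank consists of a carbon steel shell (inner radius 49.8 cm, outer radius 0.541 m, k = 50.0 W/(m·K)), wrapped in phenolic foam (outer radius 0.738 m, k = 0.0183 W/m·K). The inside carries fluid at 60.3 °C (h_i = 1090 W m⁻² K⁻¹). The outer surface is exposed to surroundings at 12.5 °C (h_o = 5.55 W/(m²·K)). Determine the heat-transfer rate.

Series thermal resistances, inner to outer:
  R_conv,in = 1/(4πr²h) = 1/(4π·0.498²·1090) = 2.944×10^-4 K/W
  R_carbon steel = (1/0.498 − 1/0.541)/(4πk) = 0.1596/(4π·50.0) = 2.540×10^-4 K/W
  R_phenolic foam = (1/0.541 − 1/0.738)/(4πk) = 0.4934/(4π·0.0183) = 2.146 K/W
  R_conv,out = 1/(4πr²h) = 1/(4π·0.738²·5.55) = 0.02633 K/W
ΣR = 2.944×10^-4 + 2.540×10^-4 + 2.146 + 0.02633 = 2.173 K/W
Q = ΔT/ΣR = (60.3 °C − 12.5 °C)/2.173 = 22.0 W

Q = 22.0 W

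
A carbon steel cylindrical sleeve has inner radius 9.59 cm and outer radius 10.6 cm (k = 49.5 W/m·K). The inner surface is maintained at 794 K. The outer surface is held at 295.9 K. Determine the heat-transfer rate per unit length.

Q' = 2πk·ΔT/ln(r₂/r₁) = 2π × 49.5 × 498.1 / ln(0.106/0.0959) = 1.55×10^6 W/m

Q' = 1550 kW/m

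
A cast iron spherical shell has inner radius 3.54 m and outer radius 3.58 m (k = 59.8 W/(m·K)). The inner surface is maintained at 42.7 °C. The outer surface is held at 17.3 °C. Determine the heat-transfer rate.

Q = 4πk·ΔT/(1/r₁ − 1/r₂) = 4π × 59.8 × 25.4 / (1/3.54 − 1/3.58) = 6.05×10^6 W

Q = 6.05×10^6 W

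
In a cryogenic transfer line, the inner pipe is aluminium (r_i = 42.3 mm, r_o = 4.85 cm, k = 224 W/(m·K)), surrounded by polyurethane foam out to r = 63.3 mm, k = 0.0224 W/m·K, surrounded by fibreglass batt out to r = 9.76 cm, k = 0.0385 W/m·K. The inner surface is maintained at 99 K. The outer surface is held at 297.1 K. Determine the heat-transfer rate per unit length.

Q' = 53.8 W/m

Series thermal resistances, inner to outer:
  R'_aluminium = ln(0.0485/0.0423)/(2πk) = 0.1368/(2π·224) = 9.718×10^-5 m·K/W
  R'_polyurethane foam = ln(0.0633/0.0485)/(2πk) = 0.2663/(2π·0.0224) = 1.892 m·K/W
  R'_fibreglass batt = ln(0.0976/0.0633)/(2πk) = 0.4330/(2π·0.0385) = 1.790 m·K/W
ΣR = 9.718×10^-5 + 1.892 + 1.790 = 3.682 m·K/W
Q' = ΔT/ΣR = (99 K − 297.1 K)/3.682 = -53.8 W/m
(Negative Q' ⇒ heat flows inward; heat gain = 53.8 W/m.)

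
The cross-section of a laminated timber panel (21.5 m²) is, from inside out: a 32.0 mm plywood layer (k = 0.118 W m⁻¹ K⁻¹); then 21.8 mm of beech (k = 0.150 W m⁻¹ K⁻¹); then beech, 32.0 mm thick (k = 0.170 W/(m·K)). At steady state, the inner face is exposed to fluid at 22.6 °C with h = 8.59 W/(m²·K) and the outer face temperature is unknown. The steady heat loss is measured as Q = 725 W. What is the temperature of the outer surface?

T_out = -1.72 °C

Series resistances:
  R_conv,in = 1/(hA) = 1/(8.59·21.5) = 0.005415 K/W
  R_plywood = L/(kA) = 0.0320/(0.118·21.5) = 0.01261 K/W
  R_beech = L/(kA) = 0.0218/(0.150·21.5) = 0.006760 K/W
  R_beech = L/(kA) = 0.0320/(0.170·21.5) = 0.008755 K/W
ΣR = 0.03354 K/W
ΔT = Q·ΣR = 725 × 0.03354 = 24.32 K
Heat flows outward, so T_out = T_in − ΔT = 22.6 − 24.32 = -1.72 °C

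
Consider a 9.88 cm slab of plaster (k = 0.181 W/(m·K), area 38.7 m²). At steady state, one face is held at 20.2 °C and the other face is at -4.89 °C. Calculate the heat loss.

Q = kA·ΔT/L = 0.181 × 38.7 × |20.2 °C − -4.89 °C| / 0.0988 = 1780 W

Q = 1780 W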